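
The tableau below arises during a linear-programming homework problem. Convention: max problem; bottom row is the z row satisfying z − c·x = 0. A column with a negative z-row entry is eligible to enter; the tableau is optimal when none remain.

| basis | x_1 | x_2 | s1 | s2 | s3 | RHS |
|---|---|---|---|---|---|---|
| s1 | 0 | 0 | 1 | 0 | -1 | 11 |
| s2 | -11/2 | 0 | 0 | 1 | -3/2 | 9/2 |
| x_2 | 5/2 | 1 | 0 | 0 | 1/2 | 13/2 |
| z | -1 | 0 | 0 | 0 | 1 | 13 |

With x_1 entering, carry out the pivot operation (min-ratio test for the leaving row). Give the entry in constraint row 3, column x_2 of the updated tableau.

Ratio test on column x_1 — row 1: entry 0 ≤ 0; row 2: entry -11/2 ≤ 0; row 3: (13/2)/(5/2) = 13/5. Minimum is 13/5 at row 3 (x_2 leaves); pivot element 5/2.
Divide row 3 by 5/2; eliminate column x_1 from the other rows.
In the new row 3, the x_2 entry is the old entry divided by the pivot: 1/(5/2) = 2/5.

2/5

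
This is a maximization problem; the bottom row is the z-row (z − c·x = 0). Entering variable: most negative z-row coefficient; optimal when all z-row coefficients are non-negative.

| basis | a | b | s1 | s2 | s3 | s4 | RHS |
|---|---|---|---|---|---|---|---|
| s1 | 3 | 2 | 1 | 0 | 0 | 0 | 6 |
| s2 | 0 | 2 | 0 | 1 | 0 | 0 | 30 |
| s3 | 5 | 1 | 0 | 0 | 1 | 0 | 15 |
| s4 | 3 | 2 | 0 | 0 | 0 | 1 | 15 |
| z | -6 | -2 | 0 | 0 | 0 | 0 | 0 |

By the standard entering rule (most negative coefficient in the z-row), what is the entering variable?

a

Negative z-row entries: a: -6, b: -2.
The most negative is -6 in column a, so a enters.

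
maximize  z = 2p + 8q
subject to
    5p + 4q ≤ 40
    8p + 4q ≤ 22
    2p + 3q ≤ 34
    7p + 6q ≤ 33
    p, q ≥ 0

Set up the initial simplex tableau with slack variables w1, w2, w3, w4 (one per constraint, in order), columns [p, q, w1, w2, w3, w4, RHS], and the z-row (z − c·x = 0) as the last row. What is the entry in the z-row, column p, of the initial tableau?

The z-row carries the negated objective coefficients: the p entry is -2.

-2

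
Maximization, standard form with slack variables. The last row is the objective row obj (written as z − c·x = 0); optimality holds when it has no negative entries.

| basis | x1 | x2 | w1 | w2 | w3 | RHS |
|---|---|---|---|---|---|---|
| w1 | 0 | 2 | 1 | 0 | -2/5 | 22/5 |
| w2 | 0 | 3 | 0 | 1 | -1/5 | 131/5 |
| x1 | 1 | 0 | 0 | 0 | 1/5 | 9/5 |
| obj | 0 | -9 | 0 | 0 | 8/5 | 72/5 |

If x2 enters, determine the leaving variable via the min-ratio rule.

Column x2 entries and ratios — w1: (22/5)/2 = 11/5; w2: (131/5)/3 = 131/15; x1: 0 ≤ 0, skip.
Smallest ratio is 11/5 in the row of w1, so w1 leaves.

w1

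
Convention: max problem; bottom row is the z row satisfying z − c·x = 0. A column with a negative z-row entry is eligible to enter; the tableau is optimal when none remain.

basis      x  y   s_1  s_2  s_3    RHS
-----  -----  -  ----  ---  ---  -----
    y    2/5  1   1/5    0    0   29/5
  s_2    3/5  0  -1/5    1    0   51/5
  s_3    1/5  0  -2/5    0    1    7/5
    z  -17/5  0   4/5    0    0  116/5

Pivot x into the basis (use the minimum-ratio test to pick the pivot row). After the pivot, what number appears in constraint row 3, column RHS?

7

Ratio test on column x — row 1: (29/5)/(2/5) = 29/2; row 2: (51/5)/(3/5) = 17; row 3: (7/5)/(1/5) = 7. Minimum is 7 at row 3 (s_3 leaves); pivot element 1/5.
Divide row 3 by 1/5; eliminate column x from the other rows.
In the new row 3, the RHS entry is the old entry divided by the pivot: (7/5)/(1/5) = 7.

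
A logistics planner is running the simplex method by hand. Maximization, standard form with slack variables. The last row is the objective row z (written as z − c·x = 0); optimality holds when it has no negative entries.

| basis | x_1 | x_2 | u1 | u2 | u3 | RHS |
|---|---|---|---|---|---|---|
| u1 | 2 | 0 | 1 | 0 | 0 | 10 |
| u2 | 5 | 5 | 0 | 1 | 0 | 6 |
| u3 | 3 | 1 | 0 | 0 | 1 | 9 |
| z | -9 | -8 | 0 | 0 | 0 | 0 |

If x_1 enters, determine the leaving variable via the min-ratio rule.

Column x_1 entries and ratios — u1: 10/2 = 5; u2: 6/5 = 6/5; u3: 9/3 = 3.
Smallest ratio is 6/5 in the row of u2, so u2 leaves.

u2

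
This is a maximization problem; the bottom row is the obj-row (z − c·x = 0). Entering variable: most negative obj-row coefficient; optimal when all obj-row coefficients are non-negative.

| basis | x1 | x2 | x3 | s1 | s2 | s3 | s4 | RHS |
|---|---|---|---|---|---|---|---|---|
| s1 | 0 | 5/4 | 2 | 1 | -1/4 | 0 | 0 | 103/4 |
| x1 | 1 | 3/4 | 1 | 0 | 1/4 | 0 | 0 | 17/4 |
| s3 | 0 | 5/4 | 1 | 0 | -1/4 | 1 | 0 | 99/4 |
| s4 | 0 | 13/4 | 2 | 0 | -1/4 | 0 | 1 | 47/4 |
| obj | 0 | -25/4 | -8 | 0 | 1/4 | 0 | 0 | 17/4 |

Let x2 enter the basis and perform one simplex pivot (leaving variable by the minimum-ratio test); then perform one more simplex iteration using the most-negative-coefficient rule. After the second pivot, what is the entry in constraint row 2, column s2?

4/7

Ratio test on column x2 — row 1: (103/4)/(5/4) = 103/5; row 2: (17/4)/(3/4) = 17/3; row 3: (99/4)/(5/4) = 99/5; row 4: (47/4)/(13/4) = 47/13. Minimum is 47/13 at row 4 (s4 leaves); pivot element 13/4.
Divide row 4 by 13/4; eliminate column x2 from the other rows.
Second iteration: most negative obj-row entry is -54/13 in column x3, so x3 enters.
Ratio test on column x3 — row 1: (276/13)/(16/13) = 69/4; row 2: (20/13)/(7/13) = 20/7; row 3: (263/13)/(3/13) = 263/3; row 4: (47/13)/(8/13) = 47/8. Minimum is 20/7 at row 2 (x1 leaves); pivot element 7/13.
Divide row 2 by 7/13; eliminate column x3 from the other rows.
After both pivots, the entry at constraint row 2, column s2 is 4/7.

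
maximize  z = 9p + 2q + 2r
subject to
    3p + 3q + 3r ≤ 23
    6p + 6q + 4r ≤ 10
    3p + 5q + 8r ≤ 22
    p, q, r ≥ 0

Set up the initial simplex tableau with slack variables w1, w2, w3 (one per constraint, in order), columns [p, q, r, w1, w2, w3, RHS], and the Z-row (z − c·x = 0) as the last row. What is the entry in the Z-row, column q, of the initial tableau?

-2

The Z-row carries the negated objective coefficients: the q entry is -2.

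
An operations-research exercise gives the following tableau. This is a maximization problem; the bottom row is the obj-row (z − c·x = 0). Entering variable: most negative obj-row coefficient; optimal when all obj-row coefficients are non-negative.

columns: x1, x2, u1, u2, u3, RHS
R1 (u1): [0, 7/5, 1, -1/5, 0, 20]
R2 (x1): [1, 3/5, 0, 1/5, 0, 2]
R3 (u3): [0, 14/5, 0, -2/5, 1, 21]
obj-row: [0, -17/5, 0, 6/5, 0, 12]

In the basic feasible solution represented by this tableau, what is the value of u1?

u1 is basic (row 1); its value is the RHS of that row, 20.

20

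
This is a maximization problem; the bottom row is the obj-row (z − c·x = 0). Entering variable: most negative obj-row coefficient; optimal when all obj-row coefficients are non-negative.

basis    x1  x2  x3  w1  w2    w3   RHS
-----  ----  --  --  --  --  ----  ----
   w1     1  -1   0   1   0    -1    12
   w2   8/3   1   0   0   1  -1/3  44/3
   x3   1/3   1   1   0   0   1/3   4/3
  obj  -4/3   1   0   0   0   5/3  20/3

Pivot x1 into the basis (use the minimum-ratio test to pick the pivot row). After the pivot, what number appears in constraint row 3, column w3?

1

Ratio test on column x1 — row 1: 12/1 = 12; row 2: (44/3)/(8/3) = 11/2; row 3: (4/3)/(1/3) = 4. Minimum is 4 at row 3 (x3 leaves); pivot element 1/3.
Divide row 3 by 1/3; eliminate column x1 from the other rows.
In the new row 3, the w3 entry is the old entry divided by the pivot: (1/3)/(1/3) = 1.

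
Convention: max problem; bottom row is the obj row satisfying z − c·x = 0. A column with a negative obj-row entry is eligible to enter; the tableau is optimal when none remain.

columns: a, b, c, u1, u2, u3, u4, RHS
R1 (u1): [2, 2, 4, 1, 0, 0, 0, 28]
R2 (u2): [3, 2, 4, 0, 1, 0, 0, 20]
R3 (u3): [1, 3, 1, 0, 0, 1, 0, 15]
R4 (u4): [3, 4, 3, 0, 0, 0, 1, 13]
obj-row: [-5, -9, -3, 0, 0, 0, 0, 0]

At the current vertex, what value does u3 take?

15

u3 is basic (row 3); its value is the RHS of that row, 15.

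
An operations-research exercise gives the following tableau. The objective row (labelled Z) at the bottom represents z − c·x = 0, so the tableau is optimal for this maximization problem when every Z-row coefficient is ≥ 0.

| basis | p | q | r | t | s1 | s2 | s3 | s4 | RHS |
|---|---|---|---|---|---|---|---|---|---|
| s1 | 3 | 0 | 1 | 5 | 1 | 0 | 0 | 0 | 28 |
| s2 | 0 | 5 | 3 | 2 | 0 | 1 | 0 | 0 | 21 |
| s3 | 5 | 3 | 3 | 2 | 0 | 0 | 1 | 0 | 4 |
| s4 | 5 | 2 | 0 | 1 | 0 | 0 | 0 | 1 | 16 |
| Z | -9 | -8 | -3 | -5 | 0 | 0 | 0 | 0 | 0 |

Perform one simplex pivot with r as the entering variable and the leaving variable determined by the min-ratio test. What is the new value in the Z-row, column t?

-3

Ratio test on column r — row 1: 28/1 = 28; row 2: 21/3 = 7; row 3: 4/3 = 4/3; row 4: entry 0 ≤ 0. Minimum is 4/3 at row 3 (s3 leaves); pivot element 3.
Divide row 3 by 3; eliminate column r from the other rows.
Z-row update in column t: -5 − (-3)·(2/3) = -3.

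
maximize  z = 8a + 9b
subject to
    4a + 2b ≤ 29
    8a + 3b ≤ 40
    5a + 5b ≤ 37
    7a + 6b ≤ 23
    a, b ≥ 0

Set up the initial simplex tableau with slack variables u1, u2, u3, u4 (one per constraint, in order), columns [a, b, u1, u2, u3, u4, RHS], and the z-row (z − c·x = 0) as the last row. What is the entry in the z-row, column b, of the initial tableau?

The z-row carries the negated objective coefficients: the b entry is -9.

-9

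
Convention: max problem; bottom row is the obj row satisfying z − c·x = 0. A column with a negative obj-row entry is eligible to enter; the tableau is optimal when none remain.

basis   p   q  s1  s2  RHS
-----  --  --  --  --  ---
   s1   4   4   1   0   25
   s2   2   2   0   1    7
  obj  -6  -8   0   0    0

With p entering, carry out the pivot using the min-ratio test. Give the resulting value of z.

21

Ratio test on column p — row 1: 25/4 = 25/4; row 2: 7/2 = 7/2. Minimum is 7/2 at row 2 (s2 leaves); pivot element 2.
Pivot on row 2; the obj-row RHS becomes 0 − (-6)·(7/2) = 21.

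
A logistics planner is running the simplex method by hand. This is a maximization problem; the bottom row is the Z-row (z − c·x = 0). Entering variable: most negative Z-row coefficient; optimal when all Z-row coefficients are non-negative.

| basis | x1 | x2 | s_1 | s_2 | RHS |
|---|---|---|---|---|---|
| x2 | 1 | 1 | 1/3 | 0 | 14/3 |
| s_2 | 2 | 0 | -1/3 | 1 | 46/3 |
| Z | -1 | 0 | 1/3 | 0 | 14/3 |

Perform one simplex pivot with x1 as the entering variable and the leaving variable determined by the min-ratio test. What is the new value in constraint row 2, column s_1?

-1

Ratio test on column x1 — row 1: (14/3)/1 = 14/3; row 2: (46/3)/2 = 23/3. Minimum is 14/3 at row 1 (x2 leaves); pivot element 1.
Divide row 1 by 1; eliminate column x1 from the other rows.
Row 2 update in column s_1: -1/3 − 2·(1/3) = -1.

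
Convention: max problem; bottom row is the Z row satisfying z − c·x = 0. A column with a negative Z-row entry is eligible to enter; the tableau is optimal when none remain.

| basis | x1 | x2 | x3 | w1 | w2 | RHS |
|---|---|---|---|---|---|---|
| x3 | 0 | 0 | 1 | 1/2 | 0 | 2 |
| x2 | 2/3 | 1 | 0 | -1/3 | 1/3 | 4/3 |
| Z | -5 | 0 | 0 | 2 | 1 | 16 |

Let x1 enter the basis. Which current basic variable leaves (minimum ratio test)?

Column x1 entries and ratios — x3: 0 ≤ 0, skip; x2: (4/3)/(2/3) = 2.
Smallest ratio is 2 in the row of x2, so x2 leaves.

x2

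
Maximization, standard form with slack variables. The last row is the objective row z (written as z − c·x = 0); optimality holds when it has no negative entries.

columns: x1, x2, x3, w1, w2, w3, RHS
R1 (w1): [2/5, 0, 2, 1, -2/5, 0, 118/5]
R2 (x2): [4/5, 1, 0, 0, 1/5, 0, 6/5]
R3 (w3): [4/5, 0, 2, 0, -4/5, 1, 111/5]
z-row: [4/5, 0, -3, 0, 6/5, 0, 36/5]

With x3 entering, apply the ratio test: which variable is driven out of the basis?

Column x3 entries and ratios — w1: (118/5)/2 = 59/5; x2: 0 ≤ 0, skip; w3: (111/5)/2 = 111/10.
Smallest ratio is 111/10 in the row of w3, so w3 leaves.

w3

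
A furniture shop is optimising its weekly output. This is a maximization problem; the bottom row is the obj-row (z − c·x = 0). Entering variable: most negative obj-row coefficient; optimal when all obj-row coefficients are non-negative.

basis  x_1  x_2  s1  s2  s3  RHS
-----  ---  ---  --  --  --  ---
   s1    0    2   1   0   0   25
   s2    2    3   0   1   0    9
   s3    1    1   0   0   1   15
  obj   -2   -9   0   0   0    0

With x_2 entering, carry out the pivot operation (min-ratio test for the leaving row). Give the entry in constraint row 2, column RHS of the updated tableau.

3

Ratio test on column x_2 — row 1: 25/2 = 25/2; row 2: 9/3 = 3; row 3: 15/1 = 15. Minimum is 3 at row 2 (s2 leaves); pivot element 3.
Divide row 2 by 3; eliminate column x_2 from the other rows.
In the new row 2, the RHS entry is the old entry divided by the pivot: 9/3 = 3.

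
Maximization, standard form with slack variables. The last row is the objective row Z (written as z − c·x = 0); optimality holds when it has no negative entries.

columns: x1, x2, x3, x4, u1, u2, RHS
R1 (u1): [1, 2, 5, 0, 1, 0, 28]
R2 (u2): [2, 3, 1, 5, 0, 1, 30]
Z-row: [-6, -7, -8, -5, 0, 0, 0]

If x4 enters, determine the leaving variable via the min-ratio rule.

Column x4 entries and ratios — u1: 0 ≤ 0, skip; u2: 30/5 = 6.
Smallest ratio is 6 in the row of u2, so u2 leaves.

u2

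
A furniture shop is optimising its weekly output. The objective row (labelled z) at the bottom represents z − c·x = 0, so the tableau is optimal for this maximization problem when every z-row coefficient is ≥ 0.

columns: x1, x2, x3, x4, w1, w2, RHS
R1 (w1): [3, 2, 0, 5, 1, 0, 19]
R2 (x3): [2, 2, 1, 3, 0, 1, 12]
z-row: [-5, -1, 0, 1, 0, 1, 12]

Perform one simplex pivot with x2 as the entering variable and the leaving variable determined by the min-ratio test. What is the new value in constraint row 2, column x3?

Ratio test on column x2 — row 1: 19/2 = 19/2; row 2: 12/2 = 6. Minimum is 6 at row 2 (x3 leaves); pivot element 2.
Divide row 2 by 2; eliminate column x2 from the other rows.
In the new row 2, the x3 entry is the old entry divided by the pivot: 1/2 = 1/2.

1/2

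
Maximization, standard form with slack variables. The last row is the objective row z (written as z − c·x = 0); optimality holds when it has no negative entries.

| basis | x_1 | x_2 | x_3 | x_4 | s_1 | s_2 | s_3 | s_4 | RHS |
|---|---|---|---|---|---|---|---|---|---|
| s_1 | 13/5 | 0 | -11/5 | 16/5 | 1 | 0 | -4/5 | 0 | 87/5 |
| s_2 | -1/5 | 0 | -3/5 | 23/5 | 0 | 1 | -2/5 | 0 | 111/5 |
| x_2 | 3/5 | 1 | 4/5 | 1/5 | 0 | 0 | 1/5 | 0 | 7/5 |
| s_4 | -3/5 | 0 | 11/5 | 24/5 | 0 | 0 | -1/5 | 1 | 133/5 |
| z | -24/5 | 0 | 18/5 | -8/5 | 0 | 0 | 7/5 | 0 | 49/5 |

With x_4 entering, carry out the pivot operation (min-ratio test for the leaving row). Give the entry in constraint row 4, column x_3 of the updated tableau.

65/23

Ratio test on column x_4 — row 1: (87/5)/(16/5) = 87/16; row 2: (111/5)/(23/5) = 111/23; row 3: (7/5)/(1/5) = 7; row 4: (133/5)/(24/5) = 133/24. Minimum is 111/23 at row 2 (s_2 leaves); pivot element 23/5.
Divide row 2 by 23/5; eliminate column x_4 from the other rows.
Row 4 update in column x_3: 11/5 − (24/5)·(-3/23) = 65/23.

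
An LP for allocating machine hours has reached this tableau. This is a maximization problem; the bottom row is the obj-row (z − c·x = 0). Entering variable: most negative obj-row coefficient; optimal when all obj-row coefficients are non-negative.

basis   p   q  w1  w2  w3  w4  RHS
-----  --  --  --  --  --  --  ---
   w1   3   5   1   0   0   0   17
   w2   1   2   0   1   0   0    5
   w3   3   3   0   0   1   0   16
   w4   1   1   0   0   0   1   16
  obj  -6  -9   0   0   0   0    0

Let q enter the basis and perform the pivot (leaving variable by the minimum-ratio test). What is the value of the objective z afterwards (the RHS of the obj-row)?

Ratio test on column q — row 1: 17/5 = 17/5; row 2: 5/2 = 5/2; row 3: 16/3 = 16/3; row 4: 16/1 = 16. Minimum is 5/2 at row 2 (w2 leaves); pivot element 2.
Pivot on row 2; the obj-row RHS becomes 0 − (-9)·(5/2) = 45/2.

45/2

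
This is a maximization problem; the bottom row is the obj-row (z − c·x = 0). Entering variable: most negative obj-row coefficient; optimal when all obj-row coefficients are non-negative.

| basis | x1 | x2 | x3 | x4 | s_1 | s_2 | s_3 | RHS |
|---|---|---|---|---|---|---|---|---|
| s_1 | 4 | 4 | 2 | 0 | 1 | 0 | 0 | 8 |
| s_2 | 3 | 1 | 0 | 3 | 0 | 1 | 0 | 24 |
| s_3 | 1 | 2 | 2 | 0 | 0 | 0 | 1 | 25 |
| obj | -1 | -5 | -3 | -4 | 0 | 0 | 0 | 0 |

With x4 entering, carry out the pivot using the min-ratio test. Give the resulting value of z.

32

Ratio test on column x4 — row 1: entry 0 ≤ 0; row 2: 24/3 = 8; row 3: entry 0 ≤ 0. Minimum is 8 at row 2 (s_2 leaves); pivot element 3.
Pivot on row 2; the obj-row RHS becomes 0 − (-4)·8 = 32.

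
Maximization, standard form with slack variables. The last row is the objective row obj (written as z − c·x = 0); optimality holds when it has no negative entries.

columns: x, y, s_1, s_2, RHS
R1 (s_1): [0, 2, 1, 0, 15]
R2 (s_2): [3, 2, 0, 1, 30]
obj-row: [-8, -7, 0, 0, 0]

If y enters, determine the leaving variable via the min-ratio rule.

s_1

Column y entries and ratios — s_1: 15/2 = 15/2; s_2: 30/2 = 15.
Smallest ratio is 15/2 in the row of s_1, so s_1 leaves.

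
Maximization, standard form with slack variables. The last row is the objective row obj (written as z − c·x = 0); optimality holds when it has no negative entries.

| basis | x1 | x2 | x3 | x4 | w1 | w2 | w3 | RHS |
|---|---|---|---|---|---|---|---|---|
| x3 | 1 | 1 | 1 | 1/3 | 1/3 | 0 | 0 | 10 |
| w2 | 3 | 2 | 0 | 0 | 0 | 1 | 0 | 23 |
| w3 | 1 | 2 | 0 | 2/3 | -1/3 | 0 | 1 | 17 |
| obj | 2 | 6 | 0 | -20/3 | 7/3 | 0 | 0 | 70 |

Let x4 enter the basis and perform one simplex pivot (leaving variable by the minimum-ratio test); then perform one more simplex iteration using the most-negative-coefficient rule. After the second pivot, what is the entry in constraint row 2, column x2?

2

Ratio test on column x4 — row 1: 10/(1/3) = 30; row 2: entry 0 ≤ 0; row 3: 17/(2/3) = 51/2. Minimum is 51/2 at row 3 (w3 leaves); pivot element 2/3.
Divide row 3 by 2/3; eliminate column x4 from the other rows.
Second iteration: most negative obj-row entry is -1 in column w1, so w1 enters.
Ratio test on column w1 — row 1: (3/2)/(1/2) = 3; row 2: entry 0 ≤ 0; row 3: entry -1/2 ≤ 0. Minimum is 3 at row 1 (x3 leaves); pivot element 1/2.
Divide row 1 by 1/2; eliminate column w1 from the other rows.
After both pivots, the entry at constraint row 2, column x2 is 2.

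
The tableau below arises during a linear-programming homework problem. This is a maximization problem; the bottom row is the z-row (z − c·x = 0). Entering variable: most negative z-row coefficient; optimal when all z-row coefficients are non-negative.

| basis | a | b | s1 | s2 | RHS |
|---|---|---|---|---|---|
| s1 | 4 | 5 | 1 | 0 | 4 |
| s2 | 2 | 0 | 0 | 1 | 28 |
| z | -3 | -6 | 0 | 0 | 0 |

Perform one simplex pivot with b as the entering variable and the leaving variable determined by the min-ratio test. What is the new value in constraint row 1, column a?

4/5

Ratio test on column b — row 1: 4/5 = 4/5; row 2: entry 0 ≤ 0. Minimum is 4/5 at row 1 (s1 leaves); pivot element 5.
Divide row 1 by 5; eliminate column b from the other rows.
In the new row 1, the a entry is the old entry divided by the pivot: 4/5 = 4/5.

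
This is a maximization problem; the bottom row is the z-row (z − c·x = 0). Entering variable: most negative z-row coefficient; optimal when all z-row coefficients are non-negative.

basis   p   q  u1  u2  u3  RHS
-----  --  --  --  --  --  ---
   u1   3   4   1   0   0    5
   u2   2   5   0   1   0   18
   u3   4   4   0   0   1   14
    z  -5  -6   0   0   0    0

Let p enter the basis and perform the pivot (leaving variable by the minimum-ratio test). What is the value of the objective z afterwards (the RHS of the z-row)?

25/3

Ratio test on column p — row 1: 5/3 = 5/3; row 2: 18/2 = 9; row 3: 14/4 = 7/2. Minimum is 5/3 at row 1 (u1 leaves); pivot element 3.
Pivot on row 1; the z-row RHS becomes 0 − (-5)·(5/3) = 25/3.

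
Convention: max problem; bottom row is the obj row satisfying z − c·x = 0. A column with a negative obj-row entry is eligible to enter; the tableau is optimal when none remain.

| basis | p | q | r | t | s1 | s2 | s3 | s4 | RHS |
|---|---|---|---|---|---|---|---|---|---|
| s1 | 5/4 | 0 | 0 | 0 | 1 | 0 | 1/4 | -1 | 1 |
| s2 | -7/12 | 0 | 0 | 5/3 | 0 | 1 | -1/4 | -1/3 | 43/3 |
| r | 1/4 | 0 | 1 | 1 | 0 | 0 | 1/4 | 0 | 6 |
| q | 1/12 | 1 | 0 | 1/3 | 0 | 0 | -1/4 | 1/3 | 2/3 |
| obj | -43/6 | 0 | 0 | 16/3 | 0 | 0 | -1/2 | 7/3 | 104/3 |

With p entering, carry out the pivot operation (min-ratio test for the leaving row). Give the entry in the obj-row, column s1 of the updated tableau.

Ratio test on column p — row 1: 1/(5/4) = 4/5; row 2: entry -7/12 ≤ 0; row 3: 6/(1/4) = 24; row 4: (2/3)/(1/12) = 8. Minimum is 4/5 at row 1 (s1 leaves); pivot element 5/4.
Divide row 1 by 5/4; eliminate column p from the other rows.
obj-row update in column s1: 0 − (-43/6)·(4/5) = 86/15.

86/15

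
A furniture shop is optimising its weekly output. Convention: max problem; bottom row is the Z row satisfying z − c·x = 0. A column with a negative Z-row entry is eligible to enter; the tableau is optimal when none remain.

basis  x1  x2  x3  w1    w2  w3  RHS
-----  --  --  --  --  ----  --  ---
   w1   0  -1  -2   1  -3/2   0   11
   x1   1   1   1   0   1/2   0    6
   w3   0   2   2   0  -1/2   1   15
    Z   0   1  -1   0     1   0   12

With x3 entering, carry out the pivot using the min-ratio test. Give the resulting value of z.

Ratio test on column x3 — row 1: entry -2 ≤ 0; row 2: 6/1 = 6; row 3: 15/2 = 15/2. Minimum is 6 at row 2 (x1 leaves); pivot element 1.
Pivot on row 2; the Z-row RHS becomes 12 − (-1)·6 = 18.

18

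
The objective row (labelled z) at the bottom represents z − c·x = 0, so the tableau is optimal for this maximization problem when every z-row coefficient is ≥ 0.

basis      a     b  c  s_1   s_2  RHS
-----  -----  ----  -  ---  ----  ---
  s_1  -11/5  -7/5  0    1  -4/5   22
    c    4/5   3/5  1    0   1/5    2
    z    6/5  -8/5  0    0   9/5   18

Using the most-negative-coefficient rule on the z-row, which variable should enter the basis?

Negative z-row entries: b: -8/5.
The most negative is -8/5 in column b, so b enters.

b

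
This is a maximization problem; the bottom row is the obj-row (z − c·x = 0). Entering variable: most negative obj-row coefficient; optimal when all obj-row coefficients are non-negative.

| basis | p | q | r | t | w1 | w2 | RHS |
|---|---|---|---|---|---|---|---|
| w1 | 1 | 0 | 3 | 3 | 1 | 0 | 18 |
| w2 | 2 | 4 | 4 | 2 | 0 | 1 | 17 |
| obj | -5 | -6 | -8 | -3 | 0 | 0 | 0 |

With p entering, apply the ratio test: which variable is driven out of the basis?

w2

Column p entries and ratios — w1: 18/1 = 18; w2: 17/2 = 17/2.
Smallest ratio is 17/2 in the row of w2, so w2 leaves.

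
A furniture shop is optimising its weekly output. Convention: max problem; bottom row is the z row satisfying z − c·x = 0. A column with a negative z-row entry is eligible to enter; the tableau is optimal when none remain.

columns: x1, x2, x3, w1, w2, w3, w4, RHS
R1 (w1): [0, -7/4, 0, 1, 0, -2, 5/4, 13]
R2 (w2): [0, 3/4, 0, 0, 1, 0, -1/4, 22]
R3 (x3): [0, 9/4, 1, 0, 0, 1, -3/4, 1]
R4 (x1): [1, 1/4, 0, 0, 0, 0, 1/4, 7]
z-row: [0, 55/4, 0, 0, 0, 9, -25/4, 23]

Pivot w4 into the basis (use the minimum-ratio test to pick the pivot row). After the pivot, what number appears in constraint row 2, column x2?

Ratio test on column w4 — row 1: 13/(5/4) = 52/5; row 2: entry -1/4 ≤ 0; row 3: entry -3/4 ≤ 0; row 4: 7/(1/4) = 28. Minimum is 52/5 at row 1 (w1 leaves); pivot element 5/4.
Divide row 1 by 5/4; eliminate column w4 from the other rows.
Row 2 update in column x2: 3/4 − (-1/4)·(-7/5) = 2/5.

2/5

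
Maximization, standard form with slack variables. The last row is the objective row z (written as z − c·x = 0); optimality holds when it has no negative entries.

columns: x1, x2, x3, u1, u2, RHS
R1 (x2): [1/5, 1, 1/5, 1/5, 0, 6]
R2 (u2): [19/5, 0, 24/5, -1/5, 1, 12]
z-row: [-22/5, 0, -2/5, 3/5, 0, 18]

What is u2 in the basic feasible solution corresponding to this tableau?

u2 is basic (row 2); its value is the RHS of that row, 12.

12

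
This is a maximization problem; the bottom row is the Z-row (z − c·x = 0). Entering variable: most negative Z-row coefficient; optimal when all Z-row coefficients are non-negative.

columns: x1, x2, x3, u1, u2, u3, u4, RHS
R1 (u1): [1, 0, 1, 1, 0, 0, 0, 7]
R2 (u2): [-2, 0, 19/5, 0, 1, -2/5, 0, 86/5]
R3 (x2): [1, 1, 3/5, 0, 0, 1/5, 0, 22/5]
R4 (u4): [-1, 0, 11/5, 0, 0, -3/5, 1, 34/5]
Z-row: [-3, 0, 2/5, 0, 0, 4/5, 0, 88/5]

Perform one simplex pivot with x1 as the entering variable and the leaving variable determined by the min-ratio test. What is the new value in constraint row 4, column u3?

-2/5

Ratio test on column x1 — row 1: 7/1 = 7; row 2: entry -2 ≤ 0; row 3: (22/5)/1 = 22/5; row 4: entry -1 ≤ 0. Minimum is 22/5 at row 3 (x2 leaves); pivot element 1.
Divide row 3 by 1; eliminate column x1 from the other rows.
Row 4 update in column u3: -3/5 − (-1)·(1/5) = -2/5.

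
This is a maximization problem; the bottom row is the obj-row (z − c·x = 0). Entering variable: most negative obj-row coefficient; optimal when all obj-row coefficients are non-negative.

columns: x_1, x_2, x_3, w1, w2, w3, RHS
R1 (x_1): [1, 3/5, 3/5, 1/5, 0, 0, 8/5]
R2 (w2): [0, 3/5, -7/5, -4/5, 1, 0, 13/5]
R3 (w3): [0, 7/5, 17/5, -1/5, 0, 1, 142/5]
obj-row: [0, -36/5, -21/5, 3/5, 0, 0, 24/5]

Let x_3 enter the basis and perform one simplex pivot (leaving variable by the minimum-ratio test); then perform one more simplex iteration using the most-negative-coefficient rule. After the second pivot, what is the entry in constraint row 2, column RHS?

1

Ratio test on column x_3 — row 1: (8/5)/(3/5) = 8/3; row 2: entry -7/5 ≤ 0; row 3: (142/5)/(17/5) = 142/17. Minimum is 8/3 at row 1 (x_1 leaves); pivot element 3/5.
Divide row 1 by 3/5; eliminate column x_3 from the other rows.
Second iteration: most negative obj-row entry is -3 in column x_2, so x_2 enters.
Ratio test on column x_2 — row 1: (8/3)/1 = 8/3; row 2: (19/3)/2 = 19/6; row 3: entry -2 ≤ 0. Minimum is 8/3 at row 1 (x_3 leaves); pivot element 1.
Divide row 1 by 1; eliminate column x_2 from the other rows.
After both pivots, the entry at constraint row 2, column RHS is 1.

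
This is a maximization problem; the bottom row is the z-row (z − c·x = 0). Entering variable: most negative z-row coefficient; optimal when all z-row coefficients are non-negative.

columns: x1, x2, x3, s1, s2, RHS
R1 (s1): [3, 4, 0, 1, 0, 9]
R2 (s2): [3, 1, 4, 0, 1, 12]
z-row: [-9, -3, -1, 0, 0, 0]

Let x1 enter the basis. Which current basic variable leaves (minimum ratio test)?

s1

Column x1 entries and ratios — s1: 9/3 = 3; s2: 12/3 = 4.
Smallest ratio is 3 in the row of s1, so s1 leaves.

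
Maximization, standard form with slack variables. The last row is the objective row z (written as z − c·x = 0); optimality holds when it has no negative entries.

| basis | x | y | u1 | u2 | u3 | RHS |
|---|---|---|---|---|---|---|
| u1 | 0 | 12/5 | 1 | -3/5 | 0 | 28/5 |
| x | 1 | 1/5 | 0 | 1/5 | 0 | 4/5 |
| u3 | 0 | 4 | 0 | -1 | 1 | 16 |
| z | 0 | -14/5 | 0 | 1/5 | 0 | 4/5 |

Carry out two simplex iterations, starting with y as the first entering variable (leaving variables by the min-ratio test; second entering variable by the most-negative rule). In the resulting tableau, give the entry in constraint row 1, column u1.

Ratio test on column y — row 1: (28/5)/(12/5) = 7/3; row 2: (4/5)/(1/5) = 4; row 3: 16/4 = 4. Minimum is 7/3 at row 1 (u1 leaves); pivot element 12/5.
Divide row 1 by 12/5; eliminate column y from the other rows.
Second iteration: most negative z-row entry is -1/2 in column u2, so u2 enters.
Ratio test on column u2 — row 1: entry -1/4 ≤ 0; row 2: (1/3)/(1/4) = 4/3; row 3: entry 0 ≤ 0. Minimum is 4/3 at row 2 (x leaves); pivot element 1/4.
Divide row 2 by 1/4; eliminate column u2 from the other rows.
After both pivots, the entry at constraint row 1, column u1 is 1/3.

1/3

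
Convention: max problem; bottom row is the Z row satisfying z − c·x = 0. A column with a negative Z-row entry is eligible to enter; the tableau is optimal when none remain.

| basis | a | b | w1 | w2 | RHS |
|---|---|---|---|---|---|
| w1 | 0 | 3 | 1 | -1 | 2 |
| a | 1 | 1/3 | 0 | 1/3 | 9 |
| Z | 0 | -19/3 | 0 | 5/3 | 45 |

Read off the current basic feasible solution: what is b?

0

b is not in the basis, so in the current basic feasible solution b = 0.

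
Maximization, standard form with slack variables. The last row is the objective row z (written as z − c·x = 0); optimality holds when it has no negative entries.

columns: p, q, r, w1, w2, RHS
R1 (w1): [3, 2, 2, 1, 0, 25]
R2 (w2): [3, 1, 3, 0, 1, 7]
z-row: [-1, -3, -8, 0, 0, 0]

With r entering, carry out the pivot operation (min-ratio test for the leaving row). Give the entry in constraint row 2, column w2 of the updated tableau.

1/3

Ratio test on column r — row 1: 25/2 = 25/2; row 2: 7/3 = 7/3. Minimum is 7/3 at row 2 (w2 leaves); pivot element 3.
Divide row 2 by 3; eliminate column r from the other rows.
In the new row 2, the w2 entry is the old entry divided by the pivot: 1/3 = 1/3.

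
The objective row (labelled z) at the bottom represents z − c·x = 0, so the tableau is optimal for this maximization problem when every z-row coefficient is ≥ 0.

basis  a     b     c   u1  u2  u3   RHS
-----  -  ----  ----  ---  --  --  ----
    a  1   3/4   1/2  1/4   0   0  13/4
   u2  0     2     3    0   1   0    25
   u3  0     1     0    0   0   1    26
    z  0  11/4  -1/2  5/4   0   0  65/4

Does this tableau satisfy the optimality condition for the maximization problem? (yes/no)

no

The z-row has a negative entry -1/2 in column c, so it is not optimal.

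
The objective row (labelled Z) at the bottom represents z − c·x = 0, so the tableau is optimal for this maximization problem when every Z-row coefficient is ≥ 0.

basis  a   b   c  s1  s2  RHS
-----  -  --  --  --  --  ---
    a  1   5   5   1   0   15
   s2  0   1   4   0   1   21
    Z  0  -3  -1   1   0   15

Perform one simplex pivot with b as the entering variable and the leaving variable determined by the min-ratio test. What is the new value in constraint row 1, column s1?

1/5

Ratio test on column b — row 1: 15/5 = 3; row 2: 21/1 = 21. Minimum is 3 at row 1 (a leaves); pivot element 5.
Divide row 1 by 5; eliminate column b from the other rows.
In the new row 1, the s1 entry is the old entry divided by the pivot: 1/5 = 1/5.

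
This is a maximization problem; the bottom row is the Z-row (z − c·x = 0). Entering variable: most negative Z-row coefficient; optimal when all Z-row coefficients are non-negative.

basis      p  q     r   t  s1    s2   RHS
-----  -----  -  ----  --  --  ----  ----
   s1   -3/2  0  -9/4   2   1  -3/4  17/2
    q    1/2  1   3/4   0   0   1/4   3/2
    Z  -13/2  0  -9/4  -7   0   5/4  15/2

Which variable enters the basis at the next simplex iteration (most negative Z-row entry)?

Negative Z-row entries: p: -13/2, r: -9/4, t: -7.
The most negative is -7 in column t, so t enters.

t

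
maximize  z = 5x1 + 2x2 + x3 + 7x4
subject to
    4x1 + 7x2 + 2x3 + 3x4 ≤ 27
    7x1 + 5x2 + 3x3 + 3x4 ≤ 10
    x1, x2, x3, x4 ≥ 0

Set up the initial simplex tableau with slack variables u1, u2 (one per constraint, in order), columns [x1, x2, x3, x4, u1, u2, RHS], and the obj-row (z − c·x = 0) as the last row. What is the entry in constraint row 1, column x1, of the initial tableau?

4

Constraint 1 has coefficient 4 on x1.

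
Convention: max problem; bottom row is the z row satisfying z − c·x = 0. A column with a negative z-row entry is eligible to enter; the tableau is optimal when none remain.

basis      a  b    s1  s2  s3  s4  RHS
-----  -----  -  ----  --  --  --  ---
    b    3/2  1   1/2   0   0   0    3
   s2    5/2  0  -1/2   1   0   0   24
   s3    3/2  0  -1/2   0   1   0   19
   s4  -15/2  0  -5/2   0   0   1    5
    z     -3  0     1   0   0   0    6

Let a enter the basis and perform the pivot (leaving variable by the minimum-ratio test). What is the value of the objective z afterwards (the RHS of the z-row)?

12

Ratio test on column a — row 1: 3/(3/2) = 2; row 2: 24/(5/2) = 48/5; row 3: 19/(3/2) = 38/3; row 4: entry -15/2 ≤ 0. Minimum is 2 at row 1 (b leaves); pivot element 3/2.
Pivot on row 1; the z-row RHS becomes 6 − (-3)·2 = 12.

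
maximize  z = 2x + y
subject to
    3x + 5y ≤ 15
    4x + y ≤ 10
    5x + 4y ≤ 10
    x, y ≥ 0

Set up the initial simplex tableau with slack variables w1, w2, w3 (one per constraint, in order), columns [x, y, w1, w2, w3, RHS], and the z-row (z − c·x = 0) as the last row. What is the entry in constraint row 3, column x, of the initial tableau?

5

Constraint 3 has coefficient 5 on x.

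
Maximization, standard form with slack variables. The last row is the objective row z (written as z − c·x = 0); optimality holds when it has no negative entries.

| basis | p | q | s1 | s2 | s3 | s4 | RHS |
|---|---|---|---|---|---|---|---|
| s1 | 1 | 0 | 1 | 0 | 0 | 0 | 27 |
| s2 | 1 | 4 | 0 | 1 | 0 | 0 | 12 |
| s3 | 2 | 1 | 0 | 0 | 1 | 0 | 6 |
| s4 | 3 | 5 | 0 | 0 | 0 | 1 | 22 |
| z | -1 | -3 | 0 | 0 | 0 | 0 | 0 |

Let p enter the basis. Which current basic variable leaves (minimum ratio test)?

s3

Column p entries and ratios — s1: 27/1 = 27; s2: 12/1 = 12; s3: 6/2 = 3; s4: 22/3 = 22/3.
Smallest ratio is 3 in the row of s3, so s3 leaves.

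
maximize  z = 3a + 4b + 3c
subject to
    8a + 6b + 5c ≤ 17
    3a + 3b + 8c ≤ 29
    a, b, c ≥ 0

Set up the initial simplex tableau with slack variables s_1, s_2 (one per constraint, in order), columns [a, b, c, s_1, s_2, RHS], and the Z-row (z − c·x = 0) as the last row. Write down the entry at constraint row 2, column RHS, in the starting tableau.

The RHS of constraint 2 is b_2 = 29.

29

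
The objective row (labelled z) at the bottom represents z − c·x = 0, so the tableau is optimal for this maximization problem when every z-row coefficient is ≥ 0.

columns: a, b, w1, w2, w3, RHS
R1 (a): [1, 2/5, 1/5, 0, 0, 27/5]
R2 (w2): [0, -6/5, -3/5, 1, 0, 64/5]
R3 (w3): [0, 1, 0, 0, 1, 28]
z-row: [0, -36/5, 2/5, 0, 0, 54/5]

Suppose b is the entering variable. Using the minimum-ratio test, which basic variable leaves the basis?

Column b entries and ratios — a: (27/5)/(2/5) = 27/2; w2: -6/5 ≤ 0, skip; w3: 28/1 = 28.
Smallest ratio is 27/2 in the row of a, so a leaves.

a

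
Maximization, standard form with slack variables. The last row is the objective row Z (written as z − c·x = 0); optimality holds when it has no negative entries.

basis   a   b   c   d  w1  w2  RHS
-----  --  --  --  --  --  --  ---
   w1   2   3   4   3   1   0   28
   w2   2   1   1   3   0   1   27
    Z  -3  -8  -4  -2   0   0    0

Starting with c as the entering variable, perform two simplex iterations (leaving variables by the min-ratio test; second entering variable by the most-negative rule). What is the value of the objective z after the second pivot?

224/3

Ratio test on column c — row 1: 28/4 = 7; row 2: 27/1 = 27. Minimum is 7 at row 1 (w1 leaves); pivot element 4.
Pivot on row 1; the Z-row RHS becomes 0 − (-4)·7 = 28.
Next entering variable (most negative Z-row entry -5): b.
Ratio test on column b — row 1: 7/(3/4) = 28/3; row 2: 20/(1/4) = 80. Minimum is 28/3 at row 1 (c leaves); pivot element 3/4.
After the second pivot the Z-row RHS is 28 − (-5)·(28/3) = 224/3.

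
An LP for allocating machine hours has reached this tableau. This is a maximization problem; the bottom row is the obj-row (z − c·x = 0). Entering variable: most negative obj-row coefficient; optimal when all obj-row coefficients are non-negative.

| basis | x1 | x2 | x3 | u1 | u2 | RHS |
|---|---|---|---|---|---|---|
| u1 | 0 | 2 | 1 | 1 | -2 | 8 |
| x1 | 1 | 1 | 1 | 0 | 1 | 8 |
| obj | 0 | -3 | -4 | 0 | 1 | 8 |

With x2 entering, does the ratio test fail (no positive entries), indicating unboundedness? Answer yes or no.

no

Column x2 has positive entries in row(s) 1, 2, so the ratio test bounds it — not unbounded.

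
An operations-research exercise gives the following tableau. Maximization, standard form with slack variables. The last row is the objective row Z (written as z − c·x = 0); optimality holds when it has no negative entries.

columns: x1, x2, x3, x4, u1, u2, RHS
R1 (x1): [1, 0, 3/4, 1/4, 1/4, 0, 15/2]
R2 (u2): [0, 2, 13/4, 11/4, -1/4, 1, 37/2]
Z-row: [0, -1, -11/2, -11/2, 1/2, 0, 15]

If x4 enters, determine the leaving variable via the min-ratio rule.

u2

Column x4 entries and ratios — x1: (15/2)/(1/4) = 30; u2: (37/2)/(11/4) = 74/11.
Smallest ratio is 74/11 in the row of u2, so u2 leaves.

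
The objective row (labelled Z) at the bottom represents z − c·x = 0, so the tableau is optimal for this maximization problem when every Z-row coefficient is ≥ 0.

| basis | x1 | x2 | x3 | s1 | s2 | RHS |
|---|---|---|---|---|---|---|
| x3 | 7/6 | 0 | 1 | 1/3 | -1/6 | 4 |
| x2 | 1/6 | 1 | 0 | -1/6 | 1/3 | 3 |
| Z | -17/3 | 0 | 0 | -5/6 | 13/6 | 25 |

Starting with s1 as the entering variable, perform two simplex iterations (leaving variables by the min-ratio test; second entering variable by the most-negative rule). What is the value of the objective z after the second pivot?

Ratio test on column s1 — row 1: 4/(1/3) = 12; row 2: entry -1/6 ≤ 0. Minimum is 12 at row 1 (x3 leaves); pivot element 1/3.
Pivot on row 1; the Z-row RHS becomes 25 − (-5/6)·12 = 35.
Next entering variable (most negative Z-row entry -11/4): x1.
Ratio test on column x1 — row 1: 12/(7/2) = 24/7; row 2: 5/(3/4) = 20/3. Minimum is 24/7 at row 1 (s1 leaves); pivot element 7/2.
After the second pivot the Z-row RHS is 35 − (-11/4)·(24/7) = 311/7.

311/7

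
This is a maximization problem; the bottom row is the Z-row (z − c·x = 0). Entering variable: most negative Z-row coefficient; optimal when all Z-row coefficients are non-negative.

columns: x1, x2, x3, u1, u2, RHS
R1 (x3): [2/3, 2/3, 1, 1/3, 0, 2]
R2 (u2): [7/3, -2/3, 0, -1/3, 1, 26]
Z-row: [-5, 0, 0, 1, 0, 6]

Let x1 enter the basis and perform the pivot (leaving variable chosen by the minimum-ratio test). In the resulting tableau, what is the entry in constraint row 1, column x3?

Ratio test on column x1 — row 1: 2/(2/3) = 3; row 2: 26/(7/3) = 78/7. Minimum is 3 at row 1 (x3 leaves); pivot element 2/3.
Divide row 1 by 2/3; eliminate column x1 from the other rows.
In the new row 1, the x3 entry is the old entry divided by the pivot: 1/(2/3) = 3/2.

3/2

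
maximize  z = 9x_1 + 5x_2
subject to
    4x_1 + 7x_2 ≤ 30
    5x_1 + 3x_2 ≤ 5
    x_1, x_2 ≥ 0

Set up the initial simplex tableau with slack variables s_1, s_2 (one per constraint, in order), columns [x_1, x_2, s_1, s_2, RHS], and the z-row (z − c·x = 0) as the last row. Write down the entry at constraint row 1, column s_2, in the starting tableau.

Slack s_2 belongs to constraint 2; its column is the unit vector e_2, so the entry in row 1 is 0.

0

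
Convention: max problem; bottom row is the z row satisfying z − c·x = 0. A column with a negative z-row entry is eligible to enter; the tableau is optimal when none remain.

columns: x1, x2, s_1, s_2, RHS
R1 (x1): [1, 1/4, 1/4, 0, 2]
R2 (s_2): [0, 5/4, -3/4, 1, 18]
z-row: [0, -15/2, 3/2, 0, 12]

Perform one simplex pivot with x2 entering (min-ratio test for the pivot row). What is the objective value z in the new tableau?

72

Ratio test on column x2 — row 1: 2/(1/4) = 8; row 2: 18/(5/4) = 72/5. Minimum is 8 at row 1 (x1 leaves); pivot element 1/4.
Pivot on row 1; the z-row RHS becomes 12 − (-15/2)·8 = 72.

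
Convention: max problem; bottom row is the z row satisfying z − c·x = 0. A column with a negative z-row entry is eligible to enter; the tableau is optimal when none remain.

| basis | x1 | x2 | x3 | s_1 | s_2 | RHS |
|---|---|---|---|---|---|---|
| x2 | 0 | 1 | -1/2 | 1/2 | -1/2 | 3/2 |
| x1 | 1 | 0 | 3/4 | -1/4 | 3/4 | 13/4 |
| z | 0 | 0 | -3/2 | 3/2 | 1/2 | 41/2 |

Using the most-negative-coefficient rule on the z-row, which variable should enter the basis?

x3

Negative z-row entries: x3: -3/2.
The most negative is -3/2 in column x3, so x3 enters.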